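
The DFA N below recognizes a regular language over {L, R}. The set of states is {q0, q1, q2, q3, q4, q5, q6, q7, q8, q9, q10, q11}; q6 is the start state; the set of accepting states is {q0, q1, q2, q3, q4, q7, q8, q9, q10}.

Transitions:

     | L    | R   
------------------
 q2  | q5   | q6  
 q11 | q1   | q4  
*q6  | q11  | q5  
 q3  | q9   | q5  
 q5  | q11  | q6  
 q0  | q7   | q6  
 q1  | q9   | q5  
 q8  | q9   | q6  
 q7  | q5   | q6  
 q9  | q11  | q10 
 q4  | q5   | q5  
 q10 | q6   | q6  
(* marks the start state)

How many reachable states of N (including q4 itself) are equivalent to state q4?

2

First remove the unreachable states {q0,q2,q3,q7,q8}; 7 states remain.
P0 = {q1,q4,q9,q10} | {q5,q6,q11}.
On input L, block {q1,q4,q9,q10} splits into {q4,q9,q10} and {q1}.
Refine {q4,q9,q10} on symbol R: members go to different blocks, giving {q4,q10} and {q9}.
Refine {q5,q6,q11} on symbol L: members go to different blocks, giving {q5,q6} and {q11}.
No further refinement is possible. Final partition (5 blocks): {q4,q10} | {q5,q6} | {q1} | {q9} | {q11}.
State q4 belongs to the block {q4,q10}, which has 2 states.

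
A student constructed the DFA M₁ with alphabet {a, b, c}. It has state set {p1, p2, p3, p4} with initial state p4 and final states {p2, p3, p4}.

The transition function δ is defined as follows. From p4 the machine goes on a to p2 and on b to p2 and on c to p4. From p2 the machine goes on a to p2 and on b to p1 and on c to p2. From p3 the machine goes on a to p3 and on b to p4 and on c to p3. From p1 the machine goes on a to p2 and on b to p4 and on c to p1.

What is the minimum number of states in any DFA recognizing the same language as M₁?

Reachable states from the start: {p1,p2,p4}. Unreachable: {p3} — drop them.
P0 = {p2,p4} | {p1}.
On input b, block {p2,p4} splits into {p2} and {p4}.
Stable partition: {p2} | {p1} | {p4} — 3 equivalence classes.

3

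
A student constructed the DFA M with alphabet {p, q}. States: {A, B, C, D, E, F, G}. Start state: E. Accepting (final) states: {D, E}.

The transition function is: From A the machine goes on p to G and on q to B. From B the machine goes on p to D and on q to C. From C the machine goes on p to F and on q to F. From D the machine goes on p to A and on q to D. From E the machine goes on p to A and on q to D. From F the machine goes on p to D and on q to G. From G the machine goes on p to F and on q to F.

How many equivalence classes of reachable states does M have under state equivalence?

All states are reachable from the start state.
Initial partition by acceptance: {D,E} | {A,B,C,F,G}.
On input p, block {A,B,C,F,G} splits into {A,C,G} and {B,F}.
Refine {A,C,G} on symbol p: members go to different blocks, giving {C,G} and {A}.
No further refinement is possible. Final partition (4 blocks): {D,E} | {C,G} | {B,F} | {A}.

4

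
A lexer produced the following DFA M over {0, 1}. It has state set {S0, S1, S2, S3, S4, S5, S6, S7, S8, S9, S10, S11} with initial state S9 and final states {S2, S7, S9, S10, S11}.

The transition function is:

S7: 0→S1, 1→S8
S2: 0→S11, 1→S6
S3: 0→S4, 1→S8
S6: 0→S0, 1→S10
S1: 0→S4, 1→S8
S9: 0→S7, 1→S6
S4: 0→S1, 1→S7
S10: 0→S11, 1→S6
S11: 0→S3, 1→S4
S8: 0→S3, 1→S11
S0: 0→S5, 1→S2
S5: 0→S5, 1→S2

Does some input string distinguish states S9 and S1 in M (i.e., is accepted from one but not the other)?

P0 = {S2,S7,S9,S10,S11} | {S0,S1,S3,S4,S5,S6,S8}.
Refine {S2,S7,S9,S10,S11} on symbol 0: members go to different blocks, giving {S2,S9,S10} and {S7,S11}.
Refine {S0,S1,S3,S4,S5,S6,S8} on symbol 1: members go to different blocks, giving {S0,S5,S6} and {S1,S3} and {S4,S8}.
Stable partition: {S2,S9,S10} | {S0,S5,S6} | {S7,S11} | {S1,S3} | {S4,S8} — 5 equivalence classes.
S9 and S1 end up in different blocks, so they are distinguishable. For instance, the string 'ε' is accepted from only S9.

Yes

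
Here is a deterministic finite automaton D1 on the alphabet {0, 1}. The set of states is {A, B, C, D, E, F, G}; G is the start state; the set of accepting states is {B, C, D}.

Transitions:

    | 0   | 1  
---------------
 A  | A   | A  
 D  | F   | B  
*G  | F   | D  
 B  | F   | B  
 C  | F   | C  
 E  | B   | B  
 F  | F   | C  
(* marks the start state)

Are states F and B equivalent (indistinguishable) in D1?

No

States {A,E} cannot be reached from the start state, so discard them.
P0 = {B,C,D} | {F,G}.
No further refinement is possible. Final partition (2 blocks): {B,C,D} | {F,G}.
F and B end up in different blocks, so they are distinguishable. For instance, the string 'ε' is accepted from only B.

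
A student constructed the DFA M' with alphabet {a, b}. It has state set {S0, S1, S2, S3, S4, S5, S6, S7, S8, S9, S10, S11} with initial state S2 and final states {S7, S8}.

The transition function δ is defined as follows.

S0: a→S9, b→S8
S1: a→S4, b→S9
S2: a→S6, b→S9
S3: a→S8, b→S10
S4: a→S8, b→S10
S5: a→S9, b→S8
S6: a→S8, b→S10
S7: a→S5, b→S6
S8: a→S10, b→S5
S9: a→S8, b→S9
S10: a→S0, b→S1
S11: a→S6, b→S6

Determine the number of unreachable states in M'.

3

Starting at S2 and following transitions, the reachable set is {S0, S1, S2, S4, S5, S6, S8, S9, S10}. That leaves S3, S7, S11 unreachable — 3 in total.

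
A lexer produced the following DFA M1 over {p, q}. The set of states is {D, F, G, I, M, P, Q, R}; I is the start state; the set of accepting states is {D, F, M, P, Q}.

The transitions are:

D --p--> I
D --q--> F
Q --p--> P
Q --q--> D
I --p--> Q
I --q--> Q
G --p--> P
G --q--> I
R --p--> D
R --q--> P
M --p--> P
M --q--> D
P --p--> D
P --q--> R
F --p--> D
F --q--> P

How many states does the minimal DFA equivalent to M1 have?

6

States {G,M} cannot be reached from the start state, so discard them.
P0 = {D,F,P,Q} | {I,R}.
Split {D,F,P,Q} by δ(·,p) → {F,P,Q} and {D}.
Refine {F,P,Q} on symbol p: members go to different blocks, giving {F,P} and {Q}.
On input q, block {F,P} splits into {F} and {P}.
Split {I,R} by δ(·,p) → {R} and {I}.
The partition is now stable with 6 blocks: {F} | {R} | {D} | {Q} | {P} | {I}.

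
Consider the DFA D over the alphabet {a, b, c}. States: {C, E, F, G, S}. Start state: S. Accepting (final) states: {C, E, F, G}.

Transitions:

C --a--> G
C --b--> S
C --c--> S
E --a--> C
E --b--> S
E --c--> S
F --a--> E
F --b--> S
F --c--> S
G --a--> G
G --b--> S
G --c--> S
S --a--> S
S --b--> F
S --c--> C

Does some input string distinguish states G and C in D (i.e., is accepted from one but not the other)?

No

All states are reachable from the start state.
Initial partition by acceptance: {C,E,F,G} | {S}.
The partition is now stable with 2 blocks: {C,E,F,G} | {S}.
G and C lie in the same block of the stable partition, so they are equivalent — no string distinguishes them.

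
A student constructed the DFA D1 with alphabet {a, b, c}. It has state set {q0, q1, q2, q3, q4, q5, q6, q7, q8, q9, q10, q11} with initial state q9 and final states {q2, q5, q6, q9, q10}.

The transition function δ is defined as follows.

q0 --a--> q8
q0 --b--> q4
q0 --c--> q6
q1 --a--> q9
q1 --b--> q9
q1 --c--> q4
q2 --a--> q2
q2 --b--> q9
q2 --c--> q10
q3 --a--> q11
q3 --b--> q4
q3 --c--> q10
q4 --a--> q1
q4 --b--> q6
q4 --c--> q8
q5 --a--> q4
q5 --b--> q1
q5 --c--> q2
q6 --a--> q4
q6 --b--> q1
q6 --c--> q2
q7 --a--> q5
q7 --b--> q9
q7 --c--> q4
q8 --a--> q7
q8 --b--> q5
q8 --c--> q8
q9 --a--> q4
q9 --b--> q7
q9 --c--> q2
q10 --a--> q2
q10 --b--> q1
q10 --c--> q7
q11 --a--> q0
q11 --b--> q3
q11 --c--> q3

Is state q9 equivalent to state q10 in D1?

No

Reachable states from the start: {q1,q2,q4,q5,q6,q7,q8,q9,q10}. Unreachable: {q0,q3,q11} — drop them.
Initial partition by acceptance: {q2,q5,q6,q9,q10} | {q1,q4,q7,q8}.
On input a, block {q2,q5,q6,q9,q10} splits into {q5,q6,q9} and {q2,q10}.
Split {q1,q4,q7,q8} by δ(·,a) → {q1,q7} and {q4,q8}.
Refine {q2,q10} on symbol b: members go to different blocks, giving {q2} and {q10}.
Stable partition: {q5,q6,q9} | {q1,q7} | {q2} | {q4,q8} | {q10} — 5 equivalence classes.
q9 and q10 end up in different blocks, so they are distinguishable. For instance, the string 'a' is accepted from only q10.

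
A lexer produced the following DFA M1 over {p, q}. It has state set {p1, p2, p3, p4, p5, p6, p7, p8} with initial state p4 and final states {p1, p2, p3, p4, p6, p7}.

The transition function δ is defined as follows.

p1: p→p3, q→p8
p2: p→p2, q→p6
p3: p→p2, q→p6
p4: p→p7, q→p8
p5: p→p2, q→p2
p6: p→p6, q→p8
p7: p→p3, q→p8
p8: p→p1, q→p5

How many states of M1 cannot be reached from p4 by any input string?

A breadth-first search from the start state visits every state.

0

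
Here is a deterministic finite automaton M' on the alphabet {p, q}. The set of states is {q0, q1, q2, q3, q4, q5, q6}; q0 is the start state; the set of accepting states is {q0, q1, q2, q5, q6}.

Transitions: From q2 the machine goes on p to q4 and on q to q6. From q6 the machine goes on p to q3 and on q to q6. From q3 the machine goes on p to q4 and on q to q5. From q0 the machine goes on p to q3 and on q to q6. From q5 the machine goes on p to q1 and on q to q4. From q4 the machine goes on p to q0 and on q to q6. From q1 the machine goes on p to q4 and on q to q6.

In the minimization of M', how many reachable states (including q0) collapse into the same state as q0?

2

States {q2} cannot be reached from the start state, so discard them.
P0 = {q0,q1,q5,q6} | {q3,q4}.
Refine {q0,q1,q5,q6} on symbol p: members go to different blocks, giving {q0,q1,q6} and {q5}.
On input p, block {q3,q4} splits into {q3} and {q4}.
Refine {q0,q1,q6} on symbol p: members go to different blocks, giving {q0,q6} and {q1}.
The partition is now stable with 5 blocks: {q0,q6} | {q3} | {q5} | {q4} | {q1}.
State q0 belongs to the block {q0,q6}, which has 2 states.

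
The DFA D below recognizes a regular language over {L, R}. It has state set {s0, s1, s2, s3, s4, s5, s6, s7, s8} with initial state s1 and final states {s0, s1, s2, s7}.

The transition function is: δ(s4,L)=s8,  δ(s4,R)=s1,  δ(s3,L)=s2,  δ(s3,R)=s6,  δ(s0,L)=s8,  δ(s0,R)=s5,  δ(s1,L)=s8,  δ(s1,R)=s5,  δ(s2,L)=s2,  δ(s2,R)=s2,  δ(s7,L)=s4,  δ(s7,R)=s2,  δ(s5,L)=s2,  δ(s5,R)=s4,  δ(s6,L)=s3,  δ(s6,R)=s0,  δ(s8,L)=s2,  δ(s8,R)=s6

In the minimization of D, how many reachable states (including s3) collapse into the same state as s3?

First remove the unreachable states {s7}; 8 states remain.
Initial partition by acceptance: {s0,s1,s2} | {s3,s4,s5,s6,s8}.
Refine {s0,s1,s2} on symbol L: members go to different blocks, giving {s0,s1} and {s2}.
Refine {s3,s4,s5,s6,s8} on symbol L: members go to different blocks, giving {s3,s5,s8} and {s4,s6}.
No further refinement is possible. Final partition (4 blocks): {s0,s1} | {s3,s5,s8} | {s2} | {s4,s6}.
The equivalence class containing s3 is {s3,s5,s8}, of size 3.

3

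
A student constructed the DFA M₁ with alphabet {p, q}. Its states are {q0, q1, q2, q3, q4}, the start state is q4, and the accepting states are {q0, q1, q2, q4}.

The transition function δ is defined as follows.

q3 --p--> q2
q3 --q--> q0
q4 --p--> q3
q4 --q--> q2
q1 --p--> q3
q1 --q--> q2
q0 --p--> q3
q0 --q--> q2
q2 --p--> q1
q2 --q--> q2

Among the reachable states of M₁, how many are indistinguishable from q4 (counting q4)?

3

Every state is reachable, so we keep all 5.
Start with accepting vs non-accepting: {q0,q1,q2,q4} | {q3}.
Split {q0,q1,q2,q4} by δ(·,p) → {q0,q1,q4} and {q2}.
No further refinement is possible. Final partition (3 blocks): {q0,q1,q4} | {q3} | {q2}.
State q4 belongs to the block {q0,q1,q4}, which has 3 states.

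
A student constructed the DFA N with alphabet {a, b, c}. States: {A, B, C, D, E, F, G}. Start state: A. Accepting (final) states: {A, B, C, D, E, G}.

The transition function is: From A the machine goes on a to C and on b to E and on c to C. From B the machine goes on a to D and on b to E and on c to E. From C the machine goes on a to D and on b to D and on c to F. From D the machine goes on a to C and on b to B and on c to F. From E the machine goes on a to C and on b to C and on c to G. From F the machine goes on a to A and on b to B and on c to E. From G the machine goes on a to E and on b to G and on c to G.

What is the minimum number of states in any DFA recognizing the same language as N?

7

Every state is reachable, so we keep all 7.
Start with accepting vs non-accepting: {A,B,C,D,E,G} | {F}.
On input c, block {A,B,C,D,E,G} splits into {A,B,E,G} and {C,D}.
Refine {A,B,E,G} on symbol a: members go to different blocks, giving {A,B,E} and {G}.
On input b, block {A,B,E} splits into {A,B} and {E}.
Refine {A,B} on symbol c: members go to different blocks, giving {A} and {B}.
Split {C,D} by δ(·,b) → {C} and {D}.
No further refinement is possible. Final partition (7 blocks): {A} | {F} | {C} | {G} | {E} | {B} | {D}.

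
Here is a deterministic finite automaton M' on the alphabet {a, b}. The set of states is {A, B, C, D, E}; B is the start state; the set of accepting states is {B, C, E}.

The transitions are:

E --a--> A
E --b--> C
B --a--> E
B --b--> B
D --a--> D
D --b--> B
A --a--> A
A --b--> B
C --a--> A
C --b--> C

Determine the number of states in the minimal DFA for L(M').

Reachable states from the start: {A,B,C,E}. Unreachable: {D} — drop them.
Initial partition by acceptance: {B,C,E} | {A}.
Split {B,C,E} by δ(·,a) → {C,E} and {B}.
Stable partition: {C,E} | {A} | {B} — 3 equivalence classes.

3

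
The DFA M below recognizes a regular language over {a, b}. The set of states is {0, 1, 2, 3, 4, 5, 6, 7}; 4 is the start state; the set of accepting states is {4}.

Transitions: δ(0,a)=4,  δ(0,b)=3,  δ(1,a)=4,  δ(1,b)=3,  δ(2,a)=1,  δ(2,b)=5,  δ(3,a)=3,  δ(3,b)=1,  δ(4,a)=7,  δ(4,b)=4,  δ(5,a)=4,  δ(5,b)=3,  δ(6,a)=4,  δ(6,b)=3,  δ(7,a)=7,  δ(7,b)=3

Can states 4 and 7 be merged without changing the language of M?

No

First remove the unreachable states {0,2,5,6}; 4 states remain.
Start with accepting vs non-accepting: {4} | {1,3,7}.
Split {1,3,7} by δ(·,a) → {3,7} and {1}.
On input b, block {3,7} splits into {3} and {7}.
Stable partition: {4} | {3} | {1} | {7} — 4 equivalence classes.
4 and 7 end up in different blocks, so they are distinguishable. For instance, the string 'ε' is accepted from only 4.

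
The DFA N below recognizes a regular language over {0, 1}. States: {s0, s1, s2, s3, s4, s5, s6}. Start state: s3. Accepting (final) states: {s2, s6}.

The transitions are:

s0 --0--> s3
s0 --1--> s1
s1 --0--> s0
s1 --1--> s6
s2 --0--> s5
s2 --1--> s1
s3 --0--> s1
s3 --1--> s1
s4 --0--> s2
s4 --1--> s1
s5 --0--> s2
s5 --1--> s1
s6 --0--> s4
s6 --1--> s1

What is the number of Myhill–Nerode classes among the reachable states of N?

All states are reachable from the start state.
Initial partition by acceptance: {s2,s6} | {s0,s1,s3,s4,s5}.
On input 0, block {s0,s1,s3,s4,s5} splits into {s0,s1,s3} and {s4,s5}.
Refine {s0,s1,s3} on symbol 1: members go to different blocks, giving {s0,s3} and {s1}.
Split {s0,s3} by δ(·,0) → {s0} and {s3}.
Stable partition: {s2,s6} | {s0} | {s4,s5} | {s1} | {s3} — 5 equivalence classes.

5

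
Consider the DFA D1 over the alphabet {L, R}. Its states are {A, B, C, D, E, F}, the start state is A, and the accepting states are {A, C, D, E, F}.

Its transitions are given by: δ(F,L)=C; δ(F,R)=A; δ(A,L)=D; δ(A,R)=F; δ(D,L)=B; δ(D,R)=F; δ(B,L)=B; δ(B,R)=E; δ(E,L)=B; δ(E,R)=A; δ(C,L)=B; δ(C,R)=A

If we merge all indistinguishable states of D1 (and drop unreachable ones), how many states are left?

3

Start with accepting vs non-accepting: {A,C,D,E,F} | {B}.
Refine {A,C,D,E,F} on symbol L: members go to different blocks, giving {C,D,E} and {A,F}.
No further refinement is possible. Final partition (3 blocks): {C,D,E} | {B} | {A,F}.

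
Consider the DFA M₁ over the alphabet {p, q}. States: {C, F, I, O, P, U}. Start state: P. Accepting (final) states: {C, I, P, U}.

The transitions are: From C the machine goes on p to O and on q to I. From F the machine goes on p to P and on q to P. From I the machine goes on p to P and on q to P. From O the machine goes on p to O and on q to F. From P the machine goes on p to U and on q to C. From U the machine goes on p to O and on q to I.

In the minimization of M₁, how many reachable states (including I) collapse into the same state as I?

All states are reachable from the start state.
Initial partition by acceptance: {C,I,P,U} | {F,O}.
On input p, block {C,I,P,U} splits into {C,U} and {I,P}.
Refine {F,O} on symbol p: members go to different blocks, giving {O} and {F}.
Refine {I,P} on symbol p: members go to different blocks, giving {P} and {I}.
No further refinement is possible. Final partition (5 blocks): {C,U} | {O} | {P} | {F} | {I}.
The equivalence class containing I is {I}, of size 1.

1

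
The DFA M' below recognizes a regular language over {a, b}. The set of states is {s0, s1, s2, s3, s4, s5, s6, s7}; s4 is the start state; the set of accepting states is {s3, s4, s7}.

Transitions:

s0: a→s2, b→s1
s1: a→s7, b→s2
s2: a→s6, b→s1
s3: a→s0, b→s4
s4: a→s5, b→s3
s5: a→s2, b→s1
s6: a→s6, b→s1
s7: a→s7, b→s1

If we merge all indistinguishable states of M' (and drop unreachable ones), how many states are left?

4

Initial partition by acceptance: {s3,s4,s7} | {s0,s1,s2,s5,s6}.
Split {s3,s4,s7} by δ(·,a) → {s3,s4} and {s7}.
Refine {s0,s1,s2,s5,s6} on symbol a: members go to different blocks, giving {s0,s2,s5,s6} and {s1}.
Stable partition: {s3,s4} | {s0,s2,s5,s6} | {s7} | {s1} — 4 equivalence classes.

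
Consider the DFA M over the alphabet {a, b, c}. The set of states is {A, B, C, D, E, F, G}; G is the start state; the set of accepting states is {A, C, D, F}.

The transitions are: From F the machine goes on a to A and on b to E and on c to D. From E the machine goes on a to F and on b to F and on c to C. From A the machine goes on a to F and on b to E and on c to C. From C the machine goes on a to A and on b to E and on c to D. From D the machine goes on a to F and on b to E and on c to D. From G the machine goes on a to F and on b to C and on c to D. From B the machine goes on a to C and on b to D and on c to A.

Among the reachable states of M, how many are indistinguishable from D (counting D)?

4

States {B} cannot be reached from the start state, so discard them.
P0 = {A,C,D,F} | {E,G}.
Stable partition: {A,C,D,F} | {E,G} — 2 equivalence classes.
State D belongs to the block {A,C,D,F}, which has 4 states.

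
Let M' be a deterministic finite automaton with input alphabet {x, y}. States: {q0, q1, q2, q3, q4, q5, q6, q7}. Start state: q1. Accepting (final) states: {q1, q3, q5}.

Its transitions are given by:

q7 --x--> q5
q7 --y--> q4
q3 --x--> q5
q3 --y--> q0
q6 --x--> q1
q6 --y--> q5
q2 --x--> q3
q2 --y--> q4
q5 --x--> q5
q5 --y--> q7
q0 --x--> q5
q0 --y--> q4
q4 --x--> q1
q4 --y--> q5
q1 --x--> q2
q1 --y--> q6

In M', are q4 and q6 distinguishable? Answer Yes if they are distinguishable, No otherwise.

Every state is reachable, so we keep all 8.
Initial partition by acceptance: {q1,q3,q5} | {q0,q2,q4,q6,q7}.
Refine {q1,q3,q5} on symbol x: members go to different blocks, giving {q3,q5} and {q1}.
On input x, block {q0,q2,q4,q6,q7} splits into {q0,q2,q7} and {q4,q6}.
No further refinement is possible. Final partition (4 blocks): {q3,q5} | {q0,q2,q7} | {q1} | {q4,q6}.
q4 and q6 lie in the same block of the stable partition, so they are equivalent — no string distinguishes them.

No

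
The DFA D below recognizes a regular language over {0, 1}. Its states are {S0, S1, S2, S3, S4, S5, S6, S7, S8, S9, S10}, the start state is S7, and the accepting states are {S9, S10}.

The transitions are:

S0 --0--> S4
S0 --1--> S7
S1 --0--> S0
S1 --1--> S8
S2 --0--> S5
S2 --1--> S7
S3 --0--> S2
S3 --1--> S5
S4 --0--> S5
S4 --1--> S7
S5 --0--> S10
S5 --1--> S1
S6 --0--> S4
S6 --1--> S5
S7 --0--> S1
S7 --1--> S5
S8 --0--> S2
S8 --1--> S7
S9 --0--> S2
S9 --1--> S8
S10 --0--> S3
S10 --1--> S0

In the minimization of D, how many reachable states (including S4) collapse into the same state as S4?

2

First remove the unreachable states {S6,S9}; 9 states remain.
Start with accepting vs non-accepting: {S10} | {S0,S1,S2,S3,S4,S5,S7,S8}.
Split {S0,S1,S2,S3,S4,S5,S7,S8} by δ(·,0) → {S0,S1,S2,S3,S4,S7,S8} and {S5}.
On input 0, block {S0,S1,S2,S3,S4,S7,S8} splits into {S0,S1,S3,S7,S8} and {S2,S4}.
Split {S0,S1,S3,S7,S8} by δ(·,0) → {S0,S3,S8} and {S1,S7}.
Refine {S0,S3,S8} on symbol 1: members go to different blocks, giving {S0,S8} and {S3}.
Split {S1,S7} by δ(·,0) → {S1} and {S7}.
No further refinement is possible. Final partition (7 blocks): {S10} | {S0,S8} | {S5} | {S2,S4} | {S1} | {S3} | {S7}.
State S4 belongs to the block {S2,S4}, which has 2 states.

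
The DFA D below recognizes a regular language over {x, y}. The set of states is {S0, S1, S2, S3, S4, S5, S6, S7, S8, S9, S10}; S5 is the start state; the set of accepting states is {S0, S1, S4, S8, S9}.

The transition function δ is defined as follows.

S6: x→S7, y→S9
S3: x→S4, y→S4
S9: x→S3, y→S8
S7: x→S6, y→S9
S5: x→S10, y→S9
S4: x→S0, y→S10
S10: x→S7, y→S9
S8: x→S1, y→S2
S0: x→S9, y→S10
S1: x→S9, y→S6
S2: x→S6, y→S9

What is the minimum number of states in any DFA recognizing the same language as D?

Every state is reachable, so we keep all 11.
P0 = {S0,S1,S4,S8,S9} | {S2,S3,S5,S6,S7,S10}.
On input x, block {S0,S1,S4,S8,S9} splits into {S0,S1,S4,S8} and {S9}.
On input x, block {S0,S1,S4,S8} splits into {S0,S1} and {S4,S8}.
On input x, block {S2,S3,S5,S6,S7,S10} splits into {S2,S5,S6,S7,S10} and {S3}.
No further refinement is possible. Final partition (5 blocks): {S0,S1} | {S2,S5,S6,S7,S10} | {S9} | {S4,S8} | {S3}.

5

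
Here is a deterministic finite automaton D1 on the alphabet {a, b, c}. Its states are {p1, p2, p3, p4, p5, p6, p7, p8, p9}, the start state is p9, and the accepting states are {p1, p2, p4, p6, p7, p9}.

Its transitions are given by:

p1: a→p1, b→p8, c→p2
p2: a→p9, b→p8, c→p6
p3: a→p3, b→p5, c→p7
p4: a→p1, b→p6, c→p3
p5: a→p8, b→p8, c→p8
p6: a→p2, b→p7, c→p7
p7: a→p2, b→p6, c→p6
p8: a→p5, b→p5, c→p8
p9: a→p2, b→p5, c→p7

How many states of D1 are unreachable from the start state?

3

BFS from p9 reaches {p2, p5, p6, p7, p8, p9}; the 3 state(s) p1, p3, p4 are never visited.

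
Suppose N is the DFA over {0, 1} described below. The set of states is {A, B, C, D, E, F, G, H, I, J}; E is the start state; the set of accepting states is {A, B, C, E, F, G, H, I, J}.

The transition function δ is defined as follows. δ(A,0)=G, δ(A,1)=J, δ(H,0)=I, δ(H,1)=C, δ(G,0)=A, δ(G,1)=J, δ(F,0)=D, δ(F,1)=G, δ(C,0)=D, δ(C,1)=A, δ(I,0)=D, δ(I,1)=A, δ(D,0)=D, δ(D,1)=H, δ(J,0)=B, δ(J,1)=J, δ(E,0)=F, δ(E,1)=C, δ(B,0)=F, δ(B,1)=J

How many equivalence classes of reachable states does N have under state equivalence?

Every state is reachable, so we keep all 10.
P0 = {A,B,C,E,F,G,H,I,J} | {D}.
Refine {A,B,C,E,F,G,H,I,J} on symbol 0: members go to different blocks, giving {A,B,E,G,H,J} and {C,F,I}.
Refine {A,B,E,G,H,J} on symbol 0: members go to different blocks, giving {A,G,J} and {B,E,H}.
Split {A,G,J} by δ(·,0) → {A,G} and {J}.
On input 1, block {B,E,H} splits into {E,H} and {B}.
The partition is now stable with 6 blocks: {A,G} | {D} | {C,F,I} | {E,H} | {J} | {B}.

6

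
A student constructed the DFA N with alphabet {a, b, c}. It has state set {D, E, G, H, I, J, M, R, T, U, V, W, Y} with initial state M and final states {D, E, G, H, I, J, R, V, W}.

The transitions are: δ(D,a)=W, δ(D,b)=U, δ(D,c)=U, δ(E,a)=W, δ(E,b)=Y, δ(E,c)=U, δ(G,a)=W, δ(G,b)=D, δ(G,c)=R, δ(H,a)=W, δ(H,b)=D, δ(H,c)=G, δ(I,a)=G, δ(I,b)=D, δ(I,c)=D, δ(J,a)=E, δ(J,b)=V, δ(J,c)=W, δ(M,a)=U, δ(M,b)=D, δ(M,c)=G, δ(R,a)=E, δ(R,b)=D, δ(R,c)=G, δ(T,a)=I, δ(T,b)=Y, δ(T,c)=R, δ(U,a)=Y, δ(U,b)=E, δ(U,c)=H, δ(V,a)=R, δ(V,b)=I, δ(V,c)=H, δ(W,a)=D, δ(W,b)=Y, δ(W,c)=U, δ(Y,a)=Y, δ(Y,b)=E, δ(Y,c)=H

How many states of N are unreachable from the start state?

Starting at M and following transitions, the reachable set is {D, E, G, H, M, R, U, W, Y}. That leaves I, J, T, V unreachable — 4 in total.

4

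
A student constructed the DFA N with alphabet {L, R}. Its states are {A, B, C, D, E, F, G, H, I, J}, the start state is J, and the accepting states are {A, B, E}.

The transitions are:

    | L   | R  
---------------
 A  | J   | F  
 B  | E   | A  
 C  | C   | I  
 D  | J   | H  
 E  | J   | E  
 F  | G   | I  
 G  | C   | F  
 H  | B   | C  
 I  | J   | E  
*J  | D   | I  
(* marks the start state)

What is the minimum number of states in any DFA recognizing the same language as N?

All states are reachable from the start state.
Start with accepting vs non-accepting: {A,B,E} | {C,D,F,G,H,I,J}.
On input L, block {A,B,E} splits into {A,E} and {B}.
Split {A,E} by δ(·,R) → {A} and {E}.
Refine {C,D,F,G,H,I,J} on symbol L: members go to different blocks, giving {C,D,F,G,I,J} and {H}.
Refine {C,D,F,G,I,J} on symbol R: members go to different blocks, giving {C,F,G,J} and {D} and {I}.
On input L, block {C,F,G,J} splits into {C,F,G} and {J}.
Split {C,F,G} by δ(·,R) → {C,F} and {G}.
Refine {C,F} on symbol L: members go to different blocks, giving {C} and {F}.
The partition is now stable with 10 blocks: {A} | {C} | {B} | {E} | {H} | {D} | {I} | {J} | {G} | {F}.

10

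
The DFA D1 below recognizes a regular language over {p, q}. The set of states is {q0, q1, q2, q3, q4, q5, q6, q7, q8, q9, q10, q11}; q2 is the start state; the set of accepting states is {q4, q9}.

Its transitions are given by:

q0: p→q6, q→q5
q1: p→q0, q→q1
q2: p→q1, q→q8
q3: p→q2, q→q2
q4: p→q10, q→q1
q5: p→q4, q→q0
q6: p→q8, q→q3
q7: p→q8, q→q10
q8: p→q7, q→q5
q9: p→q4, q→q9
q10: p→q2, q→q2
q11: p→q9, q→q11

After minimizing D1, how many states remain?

7

Reachable states from the start: {q0,q1,q2,q3,q4,q5,q6,q7,q8,q10}. Unreachable: {q9,q11} — drop them.
Initial partition by acceptance: {q4} | {q0,q1,q2,q3,q5,q6,q7,q8,q10}.
On input p, block {q0,q1,q2,q3,q5,q6,q7,q8,q10} splits into {q0,q1,q2,q3,q6,q7,q8,q10} and {q5}.
On input q, block {q0,q1,q2,q3,q6,q7,q8,q10} splits into {q1,q2,q3,q6,q7,q10} and {q0,q8}.
Refine {q1,q2,q3,q6,q7,q10} on symbol p: members go to different blocks, giving {q1,q6,q7} and {q2,q3,q10}.
On input q, block {q1,q6,q7} splits into {q6,q7} and {q1}.
Split {q2,q3,q10} by δ(·,p) → {q3,q10} and {q2}.
Stable partition: {q4} | {q6,q7} | {q5} | {q0,q8} | {q3,q10} | {q1} | {q2} — 7 equivalence classes.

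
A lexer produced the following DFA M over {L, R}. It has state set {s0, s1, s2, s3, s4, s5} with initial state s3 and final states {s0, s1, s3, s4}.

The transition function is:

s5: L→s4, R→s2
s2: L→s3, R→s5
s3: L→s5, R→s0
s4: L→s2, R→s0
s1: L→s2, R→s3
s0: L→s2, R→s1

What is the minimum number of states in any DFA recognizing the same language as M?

2

Start with accepting vs non-accepting: {s0,s1,s3,s4} | {s2,s5}.
The partition is now stable with 2 blocks: {s0,s1,s3,s4} | {s2,s5}.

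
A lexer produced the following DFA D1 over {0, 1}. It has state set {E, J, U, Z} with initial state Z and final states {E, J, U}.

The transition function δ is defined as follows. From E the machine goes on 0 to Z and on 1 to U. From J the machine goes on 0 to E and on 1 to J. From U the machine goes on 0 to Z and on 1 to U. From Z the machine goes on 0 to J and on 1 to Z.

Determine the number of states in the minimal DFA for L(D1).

Initial partition by acceptance: {E,J,U} | {Z}.
On input 0, block {E,J,U} splits into {E,U} and {J}.
Stable partition: {E,U} | {Z} | {J} — 3 equivalence classes.

3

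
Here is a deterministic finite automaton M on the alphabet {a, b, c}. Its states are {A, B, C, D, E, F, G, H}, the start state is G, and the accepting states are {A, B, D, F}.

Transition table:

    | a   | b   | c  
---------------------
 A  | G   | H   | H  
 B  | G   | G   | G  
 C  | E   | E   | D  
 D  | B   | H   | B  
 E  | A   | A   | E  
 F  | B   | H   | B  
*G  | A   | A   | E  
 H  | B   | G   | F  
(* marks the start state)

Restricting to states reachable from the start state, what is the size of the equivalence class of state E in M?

2

States {C,D} cannot be reached from the start state, so discard them.
P0 = {A,B,F} | {E,G,H}.
On input a, block {A,B,F} splits into {A,B} and {F}.
On input b, block {E,G,H} splits into {E,G} and {H}.
Split {A,B} by δ(·,b) → {A} and {B}.
Stable partition: {A} | {E,G} | {F} | {H} | {B} — 5 equivalence classes.
State E belongs to the block {E,G}, which has 2 states.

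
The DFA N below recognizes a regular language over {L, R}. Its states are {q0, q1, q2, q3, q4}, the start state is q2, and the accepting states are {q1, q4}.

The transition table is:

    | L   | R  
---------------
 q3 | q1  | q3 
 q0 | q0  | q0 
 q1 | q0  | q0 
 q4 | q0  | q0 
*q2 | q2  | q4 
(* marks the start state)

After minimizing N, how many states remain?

3

Reachable states from the start: {q0,q2,q4}. Unreachable: {q1,q3} — drop them.
Start with accepting vs non-accepting: {q4} | {q0,q2}.
On input R, block {q0,q2} splits into {q0} and {q2}.
Stable partition: {q4} | {q0} | {q2} — 3 equivalence classes.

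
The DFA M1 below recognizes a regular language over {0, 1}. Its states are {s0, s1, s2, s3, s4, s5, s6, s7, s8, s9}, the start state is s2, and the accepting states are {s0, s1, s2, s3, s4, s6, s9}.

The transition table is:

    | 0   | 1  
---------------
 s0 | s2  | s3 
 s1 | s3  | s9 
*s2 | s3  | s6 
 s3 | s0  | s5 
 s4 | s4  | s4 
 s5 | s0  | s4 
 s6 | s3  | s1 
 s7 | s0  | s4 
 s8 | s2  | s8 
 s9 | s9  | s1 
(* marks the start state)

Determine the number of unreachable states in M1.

2

BFS from s2 reaches {s0, s1, s2, s3, s4, s5, s6, s9}; the 2 state(s) s7, s8 are never visited.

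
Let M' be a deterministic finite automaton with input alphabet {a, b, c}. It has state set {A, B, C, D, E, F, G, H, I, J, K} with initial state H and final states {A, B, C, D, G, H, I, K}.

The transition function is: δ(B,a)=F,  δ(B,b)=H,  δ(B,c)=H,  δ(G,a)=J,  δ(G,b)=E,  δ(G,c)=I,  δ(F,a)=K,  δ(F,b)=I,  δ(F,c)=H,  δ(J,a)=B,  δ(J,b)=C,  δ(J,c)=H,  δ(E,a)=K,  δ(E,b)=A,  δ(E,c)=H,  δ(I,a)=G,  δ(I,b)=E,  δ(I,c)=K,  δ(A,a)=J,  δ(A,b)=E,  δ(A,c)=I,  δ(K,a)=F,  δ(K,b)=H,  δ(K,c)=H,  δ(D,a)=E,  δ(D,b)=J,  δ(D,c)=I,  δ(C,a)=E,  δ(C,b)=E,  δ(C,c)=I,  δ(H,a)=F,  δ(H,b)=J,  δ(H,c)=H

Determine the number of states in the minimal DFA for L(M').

Reachable states from the start: {A,B,C,E,F,G,H,I,J,K}. Unreachable: {D} — drop them.
Start with accepting vs non-accepting: {A,B,C,G,H,I,K} | {E,F,J}.
On input a, block {A,B,C,G,H,I,K} splits into {A,B,C,G,H,K} and {I}.
Split {A,B,C,G,H,K} by δ(·,b) → {A,C,G,H} and {B,K}.
Refine {A,C,G,H} on symbol c: members go to different blocks, giving {A,C,G} and {H}.
On input b, block {E,F,J} splits into {E,J} and {F}.
Stable partition: {A,C,G} | {E,J} | {I} | {B,K} | {H} | {F} — 6 equivalence classes.

6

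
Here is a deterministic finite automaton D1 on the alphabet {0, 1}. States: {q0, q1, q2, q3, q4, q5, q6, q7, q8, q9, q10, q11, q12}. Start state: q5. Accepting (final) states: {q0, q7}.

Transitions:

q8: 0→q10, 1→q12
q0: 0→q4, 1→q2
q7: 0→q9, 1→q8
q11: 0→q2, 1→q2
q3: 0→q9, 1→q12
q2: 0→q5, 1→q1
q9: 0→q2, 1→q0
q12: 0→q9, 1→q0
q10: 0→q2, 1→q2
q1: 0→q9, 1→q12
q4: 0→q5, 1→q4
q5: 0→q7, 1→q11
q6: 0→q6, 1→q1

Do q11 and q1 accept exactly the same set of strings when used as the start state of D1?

Reachable states from the start: {q0,q1,q2,q4,q5,q7,q8,q9,q10,q11,q12}. Unreachable: {q3,q6} — drop them.
Initial partition by acceptance: {q0,q7} | {q1,q2,q4,q5,q8,q9,q10,q11,q12}.
On input 0, block {q1,q2,q4,q5,q8,q9,q10,q11,q12} splits into {q1,q2,q4,q8,q9,q10,q11,q12} and {q5}.
On input 0, block {q1,q2,q4,q8,q9,q10,q11,q12} splits into {q1,q8,q9,q10,q11,q12} and {q2,q4}.
On input 0, block {q0,q7} splits into {q0} and {q7}.
Split {q1,q8,q9,q10,q11,q12} by δ(·,0) → {q1,q8,q12} and {q9,q10,q11}.
Split {q1,q8,q12} by δ(·,1) → {q1,q8} and {q12}.
On input 1, block {q2,q4} splits into {q2} and {q4}.
Refine {q9,q10,q11} on symbol 1: members go to different blocks, giving {q10,q11} and {q9}.
Refine {q1,q8} on symbol 0: members go to different blocks, giving {q1} and {q8}.
The partition is now stable with 10 blocks: {q0} | {q1} | {q5} | {q2} | {q7} | {q10,q11} | {q12} | {q4} | {q9} | {q8}.
q11 and q1 end up in different blocks, so they are distinguishable. For instance, the string '01' is accepted from only q1.

No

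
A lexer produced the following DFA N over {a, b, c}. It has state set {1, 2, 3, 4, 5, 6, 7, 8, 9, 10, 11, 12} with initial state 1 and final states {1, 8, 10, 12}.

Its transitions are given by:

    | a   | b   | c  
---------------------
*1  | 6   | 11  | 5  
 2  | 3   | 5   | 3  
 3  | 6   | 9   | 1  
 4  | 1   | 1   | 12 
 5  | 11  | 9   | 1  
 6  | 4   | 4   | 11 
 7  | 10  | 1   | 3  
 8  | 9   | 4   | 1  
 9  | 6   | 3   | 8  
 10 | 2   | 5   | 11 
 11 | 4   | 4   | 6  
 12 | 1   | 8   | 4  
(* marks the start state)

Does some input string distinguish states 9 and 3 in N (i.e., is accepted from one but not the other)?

Yes

Reachable states from the start: {1,3,4,5,6,8,9,11,12}. Unreachable: {2,7,10} — drop them.
Initial partition by acceptance: {1,8,12} | {3,4,5,6,9,11}.
Refine {1,8,12} on symbol a: members go to different blocks, giving {1,8} and {12}.
Split {1,8} by δ(·,c) → {1} and {8}.
Split {3,4,5,6,9,11} by δ(·,a) → {3,5,6,9,11} and {4}.
Refine {3,5,6,9,11} on symbol a: members go to different blocks, giving {3,5,9} and {6,11}.
Split {3,5,9} by δ(·,c) → {3,5} and {9}.
Stable partition: {1} | {3,5} | {12} | {8} | {4} | {6,11} | {9} — 7 equivalence classes.
9 and 3 end up in different blocks, so they are distinguishable. For instance, the string 'cc' is accepted from only 9.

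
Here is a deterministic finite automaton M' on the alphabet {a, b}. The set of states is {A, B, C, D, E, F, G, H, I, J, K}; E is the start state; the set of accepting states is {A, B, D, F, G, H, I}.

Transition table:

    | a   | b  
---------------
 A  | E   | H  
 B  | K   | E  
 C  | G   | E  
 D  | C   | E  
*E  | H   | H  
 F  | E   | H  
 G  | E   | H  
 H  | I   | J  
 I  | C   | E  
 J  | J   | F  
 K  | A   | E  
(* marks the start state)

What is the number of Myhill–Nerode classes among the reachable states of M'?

Reachable states from the start: {C,E,F,G,H,I,J}. Unreachable: {A,B,D,K} — drop them.
Start with accepting vs non-accepting: {F,G,H,I} | {C,E,J}.
Split {F,G,H,I} by δ(·,a) → {F,G,I} and {H}.
Refine {F,G,I} on symbol b: members go to different blocks, giving {F,G} and {I}.
On input a, block {C,E,J} splits into {C} and {E} and {J}.
The partition is now stable with 6 blocks: {F,G} | {C} | {H} | {I} | {E} | {J}.

6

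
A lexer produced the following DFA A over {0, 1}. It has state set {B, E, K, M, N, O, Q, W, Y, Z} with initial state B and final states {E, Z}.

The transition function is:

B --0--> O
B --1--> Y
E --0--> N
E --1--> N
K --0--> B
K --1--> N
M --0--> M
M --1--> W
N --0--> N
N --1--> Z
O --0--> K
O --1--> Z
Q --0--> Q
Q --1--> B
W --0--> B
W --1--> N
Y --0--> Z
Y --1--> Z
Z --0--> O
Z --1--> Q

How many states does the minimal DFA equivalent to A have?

First remove the unreachable states {E,M,W}; 7 states remain.
Initial partition by acceptance: {Z} | {B,K,N,O,Q,Y}.
Split {B,K,N,O,Q,Y} by δ(·,0) → {B,K,N,O,Q} and {Y}.
On input 1, block {B,K,N,O,Q} splits into {K,Q} and {N,O} and {B}.
Split {K,Q} by δ(·,0) → {K} and {Q}.
On input 0, block {N,O} splits into {N} and {O}.
No further refinement is possible. Final partition (7 blocks): {Z} | {K} | {Y} | {N} | {B} | {Q} | {O}.

7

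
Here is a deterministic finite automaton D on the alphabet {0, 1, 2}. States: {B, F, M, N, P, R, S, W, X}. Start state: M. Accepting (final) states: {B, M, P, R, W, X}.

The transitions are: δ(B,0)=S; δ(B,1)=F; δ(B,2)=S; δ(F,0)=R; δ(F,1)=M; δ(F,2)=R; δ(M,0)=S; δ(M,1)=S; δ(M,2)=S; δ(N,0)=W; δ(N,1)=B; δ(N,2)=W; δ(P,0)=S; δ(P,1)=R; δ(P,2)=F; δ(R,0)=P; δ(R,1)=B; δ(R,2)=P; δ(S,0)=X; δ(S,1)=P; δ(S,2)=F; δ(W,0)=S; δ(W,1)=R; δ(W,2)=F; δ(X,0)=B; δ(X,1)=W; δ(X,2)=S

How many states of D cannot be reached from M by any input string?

1

No path from M leads to N; the other 8 states are all reachable.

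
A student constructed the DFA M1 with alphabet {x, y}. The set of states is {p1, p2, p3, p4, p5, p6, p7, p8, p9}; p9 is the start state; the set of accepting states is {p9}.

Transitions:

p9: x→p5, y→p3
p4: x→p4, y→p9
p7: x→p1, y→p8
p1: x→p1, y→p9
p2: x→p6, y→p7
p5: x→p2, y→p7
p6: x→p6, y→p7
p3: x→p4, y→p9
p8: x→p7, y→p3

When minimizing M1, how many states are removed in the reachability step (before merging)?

A breadth-first search from the start state visits every state.

0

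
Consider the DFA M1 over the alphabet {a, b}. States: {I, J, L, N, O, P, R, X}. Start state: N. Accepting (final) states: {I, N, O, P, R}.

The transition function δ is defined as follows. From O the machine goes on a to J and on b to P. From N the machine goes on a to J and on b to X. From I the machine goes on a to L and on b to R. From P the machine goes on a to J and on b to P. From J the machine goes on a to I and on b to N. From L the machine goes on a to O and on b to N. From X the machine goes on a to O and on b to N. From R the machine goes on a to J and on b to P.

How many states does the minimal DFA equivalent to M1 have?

3

All states are reachable from the start state.
Initial partition by acceptance: {I,N,O,P,R} | {J,L,X}.
On input b, block {I,N,O,P,R} splits into {I,O,P,R} and {N}.
The partition is now stable with 3 blocks: {I,O,P,R} | {J,L,X} | {N}.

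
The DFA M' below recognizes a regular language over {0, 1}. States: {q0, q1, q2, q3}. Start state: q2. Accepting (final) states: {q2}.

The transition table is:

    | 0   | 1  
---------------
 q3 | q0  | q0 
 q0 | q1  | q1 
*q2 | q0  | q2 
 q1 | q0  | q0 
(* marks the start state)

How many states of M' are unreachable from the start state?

1

No path from q2 leads to q3; the other 3 states are all reachable.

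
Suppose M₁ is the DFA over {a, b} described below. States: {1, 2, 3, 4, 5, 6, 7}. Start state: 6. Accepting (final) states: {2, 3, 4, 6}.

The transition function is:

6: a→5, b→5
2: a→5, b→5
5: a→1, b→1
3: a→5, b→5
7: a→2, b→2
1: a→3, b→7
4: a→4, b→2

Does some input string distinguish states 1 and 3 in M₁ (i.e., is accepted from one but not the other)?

States {4} cannot be reached from the start state, so discard them.
P0 = {2,3,6} | {1,5,7}.
Split {1,5,7} by δ(·,a) → {1,7} and {5}.
Split {1,7} by δ(·,b) → {1} and {7}.
No further refinement is possible. Final partition (4 blocks): {2,3,6} | {1} | {5} | {7}.
1 and 3 end up in different blocks, so they are distinguishable. For instance, the string 'ε' is accepted from only 3.

Yes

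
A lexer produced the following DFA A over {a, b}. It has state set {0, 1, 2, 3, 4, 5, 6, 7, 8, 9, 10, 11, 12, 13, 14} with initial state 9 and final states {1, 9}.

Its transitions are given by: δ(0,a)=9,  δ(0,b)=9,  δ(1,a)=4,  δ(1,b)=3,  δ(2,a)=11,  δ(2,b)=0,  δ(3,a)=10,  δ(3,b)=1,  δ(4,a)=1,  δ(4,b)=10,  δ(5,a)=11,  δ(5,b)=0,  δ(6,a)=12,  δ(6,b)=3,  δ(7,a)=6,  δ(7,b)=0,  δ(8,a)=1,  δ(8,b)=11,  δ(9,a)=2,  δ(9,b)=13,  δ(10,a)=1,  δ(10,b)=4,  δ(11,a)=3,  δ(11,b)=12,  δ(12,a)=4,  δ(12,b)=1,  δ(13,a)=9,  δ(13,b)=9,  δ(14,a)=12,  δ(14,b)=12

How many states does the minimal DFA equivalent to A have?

First remove the unreachable states {5,6,7,8,14}; 10 states remain.
Start with accepting vs non-accepting: {1,9} | {0,2,3,4,10,11,12,13}.
On input a, block {0,2,3,4,10,11,12,13} splits into {0,4,10,13} and {2,3,11,12}.
Split {1,9} by δ(·,a) → {1} and {9}.
Refine {0,4,10,13} on symbol a: members go to different blocks, giving {0,13} and {4,10}.
On input a, block {2,3,11,12} splits into {2,11} and {3,12}.
Refine {2,11} on symbol a: members go to different blocks, giving {2} and {11}.
No further refinement is possible. Final partition (7 blocks): {1} | {0,13} | {2} | {9} | {4,10} | {3,12} | {11}.

7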